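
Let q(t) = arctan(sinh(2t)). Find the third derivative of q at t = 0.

Compose series: expand the inner function first, then feed it into the outer expansion.
From the series, [t^3] q = -4/3; multiply by 3! = 6 to get -8.

-8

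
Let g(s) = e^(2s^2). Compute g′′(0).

4

The coefficient of s^2 in the expansion is 2, so g′′(0) = 2! * (2) = 4.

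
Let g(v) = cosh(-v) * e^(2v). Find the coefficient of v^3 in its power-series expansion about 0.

7/3

Take the Cauchy product of the two expansions.
g(0) = 1
g′(0) = 2
g′′(0) = 5
g′′′(0) = 14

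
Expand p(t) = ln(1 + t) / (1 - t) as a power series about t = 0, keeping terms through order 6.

Expand 1/(denominator) as a geometric series and multiply by the numerator's series.
p(0) = 0
p′(0) = 1
p′′(0) = 1
p′′′(0) = 5
p^(4)(0) = 14
p^(5)(0) = 94
p^(6)(0) = 444

37*t^6/60 + 47*t^5/60 + 7*t^4/12 + 5*t^3/6 + t^2/2 + t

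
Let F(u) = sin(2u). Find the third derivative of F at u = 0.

-8

Compute the successive derivatives at the expansion point and divide by k!.
The coefficient of u^3 in the expansion is -4/3, so F′′′(0) = 3! * (-4/3) = -8.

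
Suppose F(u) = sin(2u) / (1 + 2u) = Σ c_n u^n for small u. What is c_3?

20/3

Expand each factor separately, then convolve coefficients.
F(0) = 0
F′(0) = 2
F′′(0) = -8
F′′′(0) = 40
Then c_k = F^(k)(0)/k! gives each Taylor coefficient.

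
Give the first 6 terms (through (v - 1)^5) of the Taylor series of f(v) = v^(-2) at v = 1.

-6*(v - 1)^5 + 5*(v - 1)^4 - 4*(v - 1)^3 + 3*(v - 1)^2 - 2*(v - 1) + 1

Apply the Taylor formula c_k = f^(k)(a)/k!.
[(v - 1)^0] = 1;  [(v - 1)^1] = -2;  [(v - 1)^2] = 3;  [(v - 1)^3] = -4;  [(v - 1)^4] = 5;  [(v - 1)^5] = -6.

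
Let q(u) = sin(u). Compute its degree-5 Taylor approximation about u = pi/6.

sqrt(3)*(u - pi/6)^5/240 + (u - pi/6)^4/48 - sqrt(3)*(u - pi/6)^3/12 - (u - pi/6)^2/4 + sqrt(3)*(u - pi/6)/2 + 1/2

[(u - pi/6)^0] = 1/2;  [(u - pi/6)^1] = sqrt(3)/2;  [(u - pi/6)^2] = -1/4;  [(u - pi/6)^3] = -sqrt(3)/12;  [(u - pi/6)^4] = 1/48;  [(u - pi/6)^5] = sqrt(3)/240.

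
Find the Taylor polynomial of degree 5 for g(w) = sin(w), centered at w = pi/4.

sqrt(2)*(w - pi/4)^5/240 + sqrt(2)*(w - pi/4)^4/48 - sqrt(2)*(w - pi/4)^3/12 - sqrt(2)*(w - pi/4)^2/4 + sqrt(2)*(w - pi/4)/2 + sqrt(2)/2

Compute the successive derivatives at the expansion point and divide by k!.
[(w - pi/4)^0] = sqrt(2)/2;  [(w - pi/4)^1] = sqrt(2)/2;  [(w - pi/4)^2] = -sqrt(2)/4;  [(w - pi/4)^3] = -sqrt(2)/12;  [(w - pi/4)^4] = sqrt(2)/48;  [(w - pi/4)^5] = sqrt(2)/240.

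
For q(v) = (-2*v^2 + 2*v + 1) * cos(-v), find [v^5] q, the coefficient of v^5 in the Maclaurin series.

1/12

Distribute the polynomial across the series and collect like powers.
q(0) = 1
q′(0) = 2
q′′(0) = -5
q′′′(0) = -6
q^(4)(0) = 25
q^(5)(0) = 10
So c_5 = q^(5)(0)/5! = 1/12.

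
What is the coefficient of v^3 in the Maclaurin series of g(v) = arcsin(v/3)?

Compute the successive derivatives at the expansion point and divide by k!.
g(0) = 0
g′(0) = 1/3
g′′(0) = 0
g′′′(0) = 1/27
Dividing each by k! gives the coefficients c_0, ..., c_3.

1/162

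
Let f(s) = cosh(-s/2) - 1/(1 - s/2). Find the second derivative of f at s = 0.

Combine the two series term by term.
The coefficient of s^2 in the expansion is -1/8, so f′′(0) = 2! * (-1/8) = -1/4.

-1/4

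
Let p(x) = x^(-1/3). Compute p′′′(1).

-28/27

The coefficient of (x - 1)^3 in the expansion is -14/81, so p′′′(1) = 3! * (-14/81) = -28/27.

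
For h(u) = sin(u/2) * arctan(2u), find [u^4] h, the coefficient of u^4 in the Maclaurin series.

Take the Cauchy product of the two expansions.
h(0) = 0
h′(0) = 0
h′′(0) = 2
h′′′(0) = 0
h^(4)(0) = -33

-11/8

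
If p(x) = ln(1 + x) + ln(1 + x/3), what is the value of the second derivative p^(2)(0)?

-10/9

Expand each term separately and add.
The coefficient of x^2 in the expansion is -5/9, so p′′(0) = 2! * (-5/9) = -10/9.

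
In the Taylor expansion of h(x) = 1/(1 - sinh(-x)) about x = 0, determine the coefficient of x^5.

-181/120

Let u equal the inner series; expand the outer function in u and truncate.
So c_5 = h^(5)(0)/5! = -181/120.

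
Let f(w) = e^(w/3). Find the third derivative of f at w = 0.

1/27

The coefficient of w^3 in the expansion is 1/162, so f′′′(0) = 3! * (1/162) = 1/27.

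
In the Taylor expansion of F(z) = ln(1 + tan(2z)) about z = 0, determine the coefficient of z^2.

Compose series: expand the inner function first, then feed it into the outer expansion.

-2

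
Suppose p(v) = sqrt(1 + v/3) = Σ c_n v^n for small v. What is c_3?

p(0) = 1
p′(0) = 1/6
p′′(0) = -1/36
p′′′(0) = 1/72
The Taylor polynomial is Σ p^(k)(0)/k! · v^k.

1/432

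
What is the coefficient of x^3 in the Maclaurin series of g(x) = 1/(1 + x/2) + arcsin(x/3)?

-77/648

Expand each term separately and add.
g(0) = 1
g′(0) = -1/6
g′′(0) = 1/2
g′′′(0) = -77/108
Then c_k = g^(k)(0)/k! gives each Taylor coefficient.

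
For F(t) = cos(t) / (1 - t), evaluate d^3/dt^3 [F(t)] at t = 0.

3

Use 1/(1 - r) = Σ r^k on the denominator, then take the Cauchy product.
From the series, [t^3] F = 1/2; multiply by 3! = 6 to get 3.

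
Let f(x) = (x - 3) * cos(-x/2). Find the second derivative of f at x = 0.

Distribute the polynomial across the series and collect like powers.
From the series, [x^2] f = 3/8; multiply by 2! = 2 to get 3/4.

3/4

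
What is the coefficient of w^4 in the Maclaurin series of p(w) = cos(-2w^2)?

p(0) = 1
p′(0) = 0
p′′(0) = 0
p′′′(0) = 0
p^(4)(0) = -48
So c_4 = p^(4)(0)/4! = -2.

-2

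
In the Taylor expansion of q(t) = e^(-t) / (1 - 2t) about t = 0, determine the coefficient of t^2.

5/2

Expand each factor separately, then convolve coefficients.
[t^0] = 1;  [t^1] = 1;  [t^2] = 5/2.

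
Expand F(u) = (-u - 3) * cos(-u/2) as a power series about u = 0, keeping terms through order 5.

Distribute the polynomial across the series and collect like powers.

-u^5/384 - u^4/128 + u^3/8 + 3*u^2/8 - u - 3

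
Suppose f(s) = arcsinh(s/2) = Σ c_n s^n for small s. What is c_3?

-1/48

Differentiate repeatedly and evaluate at the center.
f(0) = 0
f′(0) = 1/2
f′′(0) = 0
f′′′(0) = -1/8
Dividing each by k! gives the coefficients c_0, ..., c_3.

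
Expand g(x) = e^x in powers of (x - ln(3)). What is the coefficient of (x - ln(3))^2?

3/2

Apply the Taylor formula c_k = f^(k)(a)/k!.
g(ln(3)) = 3
g′(ln(3)) = 3
g′′(ln(3)) = 3
So c_2 = g′′(ln(3))/2! = 3/2.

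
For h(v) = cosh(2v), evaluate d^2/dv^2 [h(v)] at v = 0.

The coefficient of v^2 in the expansion is 2, so h′′(0) = 2! * (2) = 4.

4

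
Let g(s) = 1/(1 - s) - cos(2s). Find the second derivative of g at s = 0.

6

Combine the two series term by term.
From the series, [s^2] g = 3; multiply by 2! = 2 to get 6.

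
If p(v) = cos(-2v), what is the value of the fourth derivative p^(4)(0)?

From the series, [v^4] p = 2/3; multiply by 4! = 24 to get 16.

16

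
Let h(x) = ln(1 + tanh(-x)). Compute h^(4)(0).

2

Compose series: expand the inner function first, then feed it into the outer expansion.
The coefficient of x^4 in the expansion is 1/12, so h^(4)(0) = 4! * (1/12) = 2.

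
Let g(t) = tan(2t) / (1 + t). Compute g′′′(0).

28

Expand each factor separately, then convolve coefficients.
The coefficient of t^3 in the expansion is 14/3, so g′′′(0) = 3! * (14/3) = 28.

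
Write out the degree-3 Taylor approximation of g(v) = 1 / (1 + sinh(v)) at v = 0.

-7*v^3/6 + v^2 - v + 1

Use the geometric series for the reciprocal, then substitute.
g(0) = 1
g′(0) = -1
g′′(0) = 2
g′′′(0) = -7
Dividing each by k! gives the coefficients c_0, ..., c_3.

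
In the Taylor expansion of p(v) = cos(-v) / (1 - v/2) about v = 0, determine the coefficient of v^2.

Multiply the two series term by term and collect like powers.
p(0) = 1
p′(0) = 1/2
p′′(0) = -1/2

-1/4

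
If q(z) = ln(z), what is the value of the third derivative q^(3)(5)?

The coefficient of (z - 5)^3 in the expansion is 1/375, so q′′′(5) = 3! * (1/375) = 2/125.

2/125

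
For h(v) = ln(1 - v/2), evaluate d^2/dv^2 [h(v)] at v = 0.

The coefficient of v^2 in the expansion is -1/8, so h′′(0) = 2! * (-1/8) = -1/4.

-1/4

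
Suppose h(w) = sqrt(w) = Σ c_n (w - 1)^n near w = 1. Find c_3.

[(w - 1)^0] = 1;  [(w - 1)^1] = 1/2;  [(w - 1)^2] = -1/8;  [(w - 1)^3] = 1/16.
So c_3 = h′′′(1)/3! = 1/16.

1/16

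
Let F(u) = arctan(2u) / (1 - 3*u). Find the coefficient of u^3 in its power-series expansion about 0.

Multiply the numerator's expansion by the denominator's geometric series.
[u^0] = 0;  [u^1] = 2;  [u^2] = 6;  [u^3] = 46/3.
So c_3 = F′′′(0)/3! = 46/3.

46/3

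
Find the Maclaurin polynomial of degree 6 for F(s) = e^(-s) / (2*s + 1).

Multiply the numerator's expansion by the denominator's geometric series.
F(0) = 1
F′(0) = -3
F′′(0) = 13
F′′′(0) = -79
F^(4)(0) = 633
F^(5)(0) = -6331
F^(6)(0) = 75973
The Taylor polynomial is Σ F^(k)(0)/k! · s^k.

75973*s^6/720 - 6331*s^5/120 + 211*s^4/8 - 79*s^3/6 + 13*s^2/2 - 3*s + 1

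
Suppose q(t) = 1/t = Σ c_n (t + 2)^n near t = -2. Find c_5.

-1/64

q(-2) = -1/2
q′(-2) = -1/4
q′′(-2) = -1/4
q′′′(-2) = -3/8
q^(4)(-2) = -3/4
q^(5)(-2) = -15/8
Dividing each by k! gives the coefficients c_0, ..., c_5.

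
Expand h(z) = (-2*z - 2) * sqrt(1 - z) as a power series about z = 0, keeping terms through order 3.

3*z^3/8 + 5*z^2/4 - z - 2

Distribute the polynomial across the series and collect like powers.
h(0) = -2
h′(0) = -1
h′′(0) = 5/2
h′′′(0) = 9/4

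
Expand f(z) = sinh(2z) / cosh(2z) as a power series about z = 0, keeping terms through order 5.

Invert the denominator's series and multiply.
[z^0] = 0;  [z^1] = 2;  [z^2] = 0;  [z^3] = -8/3;  [z^4] = 0;  [z^5] = 64/15.

64*z^5/15 - 8*z^3/3 + 2*z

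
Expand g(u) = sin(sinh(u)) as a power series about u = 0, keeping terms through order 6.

-u^5/15 + u

Plug the Maclaurin series of the inner function into that of the outer and collect terms.
[u^0] = 0;  [u^1] = 1;  [u^2] = 0;  [u^3] = 0;  [u^4] = 0;  [u^5] = -1/15;  [u^6] = 0.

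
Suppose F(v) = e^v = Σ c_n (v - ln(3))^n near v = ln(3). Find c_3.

1/2

Compute the successive derivatives at the expansion point and divide by k!.
F(ln(3)) = 3
F′(ln(3)) = 3
F′′(ln(3)) = 3
F′′′(ln(3)) = 3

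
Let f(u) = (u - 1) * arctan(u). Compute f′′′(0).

Multiply each power in the prefactor through the base expansion.
The coefficient of u^3 in the expansion is 1/3, so f′′′(0) = 3! * (1/3) = 2.

2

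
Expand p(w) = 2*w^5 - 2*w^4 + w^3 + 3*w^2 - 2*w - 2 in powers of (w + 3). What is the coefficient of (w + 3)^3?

Apply the Taylor formula c_k = f^(k)(a)/k!.
So c_3 = p′′′(-3)/3! = 205.

205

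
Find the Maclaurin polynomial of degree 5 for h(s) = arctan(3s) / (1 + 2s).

Take the Cauchy product of the two expansions.
h(0) = 0
h′(0) = 3
h′′(0) = -12
h′′′(0) = 18
h^(4)(0) = -144
h^(5)(0) = 7272
Then c_k = h^(k)(0)/k! gives each Taylor coefficient.

303*s^5/5 - 6*s^4 + 3*s^3 - 6*s^2 + 3*s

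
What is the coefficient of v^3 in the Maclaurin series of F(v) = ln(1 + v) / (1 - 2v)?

10/3

Expand each factor separately, then convolve coefficients.
F(0) = 0
F′(0) = 1
F′′(0) = 3
F′′′(0) = 20
So c_3 = F′′′(0)/3! = 10/3.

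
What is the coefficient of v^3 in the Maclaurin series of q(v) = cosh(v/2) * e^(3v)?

Take the Cauchy product of the two expansions.

39/8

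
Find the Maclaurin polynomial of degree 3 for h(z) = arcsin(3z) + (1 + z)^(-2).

Expand each term separately and add.
h(0) = 1
h′(0) = 1
h′′(0) = 6
h′′′(0) = 3
The Taylor polynomial is Σ h^(k)(0)/k! · z^k.

z^3/2 + 3*z^2 + z + 1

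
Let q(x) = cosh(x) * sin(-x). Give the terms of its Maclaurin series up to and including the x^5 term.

Multiply the two series term by term and collect like powers.

x^5/30 - x^3/3 - x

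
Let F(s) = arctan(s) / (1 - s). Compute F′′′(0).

4

Multiply the two series term by term and collect like powers.
The coefficient of s^3 in the expansion is 2/3, so F′′′(0) = 3! * (2/3) = 4.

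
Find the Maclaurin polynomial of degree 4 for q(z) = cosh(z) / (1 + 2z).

433*z^4/24 - 9*z^3 + 9*z^2/2 - 2*z + 1

Write out both Maclaurin series and multiply, keeping only the needed powers.
q(0) = 1
q′(0) = -2
q′′(0) = 9
q′′′(0) = -54
q^(4)(0) = 433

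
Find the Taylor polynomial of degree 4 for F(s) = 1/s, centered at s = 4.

[(s - 4)^0] = 1/4;  [(s - 4)^1] = -1/16;  [(s - 4)^2] = 1/64;  [(s - 4)^3] = -1/256;  [(s - 4)^4] = 1/1024.

(s - 4)^4/1024 - (s - 4)^3/256 + (s - 4)^2/64 - (s - 4)/16 + 1/4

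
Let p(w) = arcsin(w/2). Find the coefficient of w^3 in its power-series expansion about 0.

Compute the successive derivatives at the expansion point and divide by k!.
p(0) = 0
p′(0) = 1/2
p′′(0) = 0
p′′′(0) = 1/8

1/48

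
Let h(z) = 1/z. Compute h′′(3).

The coefficient of (z - 3)^2 in the expansion is 1/27, so h′′(3) = 2! * (1/27) = 2/27.

2/27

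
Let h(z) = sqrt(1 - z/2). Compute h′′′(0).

-3/64

The coefficient of z^3 in the expansion is -1/128, so h′′′(0) = 3! * (-1/128) = -3/64.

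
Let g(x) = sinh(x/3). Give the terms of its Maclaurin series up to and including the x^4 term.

x^3/162 + x/3

Compute the successive derivatives at the expansion point and divide by k!.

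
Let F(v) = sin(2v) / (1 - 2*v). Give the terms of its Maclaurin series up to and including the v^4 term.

40*v^4/3 + 20*v^3/3 + 4*v^2 + 2*v

Multiply the numerator's expansion by the denominator's geometric series.
F(0) = 0
F′(0) = 2
F′′(0) = 8
F′′′(0) = 40
F^(4)(0) = 320
The Taylor polynomial is Σ F^(k)(0)/k! · v^k.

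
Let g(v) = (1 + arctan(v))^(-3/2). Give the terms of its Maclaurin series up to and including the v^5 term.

-1049*v^5/1280 + 155*v^4/128 - 27*v^3/16 + 15*v^2/8 - 3*v/2 + 1

Let u equal the inner series; expand the outer function in u and truncate.
g(0) = 1
g′(0) = -3/2
g′′(0) = 15/4
g′′′(0) = -81/8
g^(4)(0) = 465/16
g^(5)(0) = -3147/32
The Taylor polynomial is Σ g^(k)(0)/k! · v^k.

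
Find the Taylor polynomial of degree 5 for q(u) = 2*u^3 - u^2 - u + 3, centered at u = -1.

Use the known series and substitute for the argument.

2*(u + 1)^3 - 7*(u + 1)^2 + 7*(u + 1) + 1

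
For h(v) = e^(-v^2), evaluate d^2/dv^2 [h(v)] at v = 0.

Apply the Taylor formula c_k = f^(k)(a)/k!.
The coefficient of v^2 in the expansion is -1, so h′′(0) = 2! * (-1) = -2.

-2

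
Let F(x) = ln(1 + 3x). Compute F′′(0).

Apply the Taylor formula c_k = f^(k)(a)/k!.
The coefficient of x^2 in the expansion is -9/2, so F′′(0) = 2! * (-9/2) = -9.

-9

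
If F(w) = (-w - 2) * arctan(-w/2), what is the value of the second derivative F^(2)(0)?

1

Shift and add copies of the series according to the polynomial's terms.
From the series, [w^2] F = 1/2; multiply by 2! = 2 to get 1.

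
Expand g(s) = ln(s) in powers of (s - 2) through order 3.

g(2) = ln(2)
g′(2) = 1/2
g′′(2) = -1/4
g′′′(2) = 1/4

(s - 2)^3/24 - (s - 2)^2/8 + (s - 2)/2 + ln(2)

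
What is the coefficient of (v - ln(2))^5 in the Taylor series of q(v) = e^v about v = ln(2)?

1/60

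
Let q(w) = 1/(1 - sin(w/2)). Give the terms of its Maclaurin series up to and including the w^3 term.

5*w^3/48 + w^2/4 + w/2 + 1

Plug the Maclaurin series of the inner function into that of the outer and collect terms.
q(0) = 1
q′(0) = 1/2
q′′(0) = 1/2
q′′′(0) = 5/8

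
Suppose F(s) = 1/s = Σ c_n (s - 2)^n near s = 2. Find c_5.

-1/64

Differentiate repeatedly and evaluate at the center.
F(2) = 1/2
F′(2) = -1/4
F′′(2) = 1/4
F′′′(2) = -3/8
F^(4)(2) = 3/4
F^(5)(2) = -15/8
So c_5 = F^(5)(2)/5! = -1/64.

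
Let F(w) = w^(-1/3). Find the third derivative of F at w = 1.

-28/27

The coefficient of (w - 1)^3 in the expansion is -14/81, so F′′′(1) = 3! * (-14/81) = -28/27.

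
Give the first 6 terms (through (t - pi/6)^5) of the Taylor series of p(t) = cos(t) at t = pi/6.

p(pi/6) = sqrt(3)/2
p′(pi/6) = -1/2
p′′(pi/6) = -sqrt(3)/2
p′′′(pi/6) = 1/2
p^(4)(pi/6) = sqrt(3)/2
p^(5)(pi/6) = -1/2

-(t - pi/6)^5/240 + sqrt(3)*(t - pi/6)^4/48 + (t - pi/6)^3/12 - sqrt(3)*(t - pi/6)^2/4 - (t - pi/6)/2 + sqrt(3)/2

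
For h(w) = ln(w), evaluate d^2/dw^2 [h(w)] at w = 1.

-1

From the series, [(w - 1)^2] h = -1/2; multiply by 2! = 2 to get -1.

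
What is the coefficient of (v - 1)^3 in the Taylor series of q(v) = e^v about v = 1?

e/6

q(1) = e
q′(1) = e
q′′(1) = e
q′′′(1) = e
So c_3 = q′′′(1)/3! = e/6.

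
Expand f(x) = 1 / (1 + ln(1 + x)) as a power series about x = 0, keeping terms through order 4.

Use the geometric series for the reciprocal, then substitute.
f(0) = 1
f′(0) = -1
f′′(0) = 3
f′′′(0) = -14
f^(4)(0) = 88

11*x^4/3 - 7*x^3/3 + 3*x^2/2 - x + 1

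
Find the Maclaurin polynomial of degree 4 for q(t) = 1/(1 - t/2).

t^4/16 + t^3/8 + t^2/4 + t/2 + 1

Compute the successive derivatives at the expansion point and divide by k!.
q(0) = 1
q′(0) = 1/2
q′′(0) = 1/2
q′′′(0) = 3/4
q^(4)(0) = 3/2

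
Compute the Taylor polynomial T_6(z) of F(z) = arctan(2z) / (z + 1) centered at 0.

-86*z^6/15 + 86*z^5/15 + 2*z^4/3 - 2*z^3/3 - 2*z^2 + 2*z

Multiply the numerator's expansion by the denominator's geometric series.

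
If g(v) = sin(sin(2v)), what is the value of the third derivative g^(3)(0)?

-16

Plug the Maclaurin series of the inner function into that of the outer and collect terms.
From the series, [v^3] g = -8/3; multiply by 3! = 6 to get -16.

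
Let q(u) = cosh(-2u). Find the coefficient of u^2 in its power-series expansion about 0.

2

Differentiate repeatedly and evaluate at the center.
q(0) = 1
q′(0) = 0
q′′(0) = 4
The Taylor polynomial is Σ q^(k)(0)/k! · u^k.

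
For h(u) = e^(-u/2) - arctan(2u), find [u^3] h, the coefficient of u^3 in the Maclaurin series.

127/48

Combine the two series term by term.
h(0) = 1
h′(0) = -5/2
h′′(0) = 1/4
h′′′(0) = 127/8
The Taylor polynomial is Σ h^(k)(0)/k! · u^k.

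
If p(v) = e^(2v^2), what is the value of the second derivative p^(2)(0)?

4

The coefficient of v^2 in the expansion is 2, so p′′(0) = 2! * (2) = 4.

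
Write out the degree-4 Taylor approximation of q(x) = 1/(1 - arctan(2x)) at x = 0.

Compose series: expand the inner function first, then feed it into the outer expansion.
q(0) = 1
q′(0) = 2
q′′(0) = 8
q′′′(0) = 32
q^(4)(0) = 128

16*x^4/3 + 16*x^3/3 + 4*x^2 + 2*x + 1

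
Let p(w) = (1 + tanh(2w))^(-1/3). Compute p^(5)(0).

Plug the Maclaurin series of the inner function into that of the outer and collect terms.
From the series, [w^5] p = 416/3645; multiply by 5! = 120 to get 3328/243.

3328/243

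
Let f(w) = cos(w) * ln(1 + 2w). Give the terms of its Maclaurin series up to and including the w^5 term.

Expand each factor separately, then convolve coefficients.
f(0) = 0
f′(0) = 2
f′′(0) = -4
f′′′(0) = 10
f^(4)(0) = -72
f^(5)(0) = 618

103*w^5/20 - 3*w^4 + 5*w^3/3 - 2*w^2 + 2*w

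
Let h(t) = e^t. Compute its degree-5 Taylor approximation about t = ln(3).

(t - ln(3))^5/40 + (t - ln(3))^4/8 + (t - ln(3))^3/2 + 3*(t - ln(3))^2/2 + 3*(t - ln(3)) + 3

Compute the successive derivatives at the expansion point and divide by k!.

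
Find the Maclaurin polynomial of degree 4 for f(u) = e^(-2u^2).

Differentiate repeatedly and evaluate at the center.
f(0) = 1
f′(0) = 0
f′′(0) = -4
f′′′(0) = 0
f^(4)(0) = 48
Dividing each by k! gives the coefficients c_0, ..., c_4.

2*u^4 - 2*u^2 + 1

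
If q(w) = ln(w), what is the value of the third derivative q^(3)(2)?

Compute the successive derivatives at the expansion point and divide by k!.
The coefficient of (w - 2)^3 in the expansion is 1/24, so q′′′(2) = 3! * (1/24) = 1/4.

1/4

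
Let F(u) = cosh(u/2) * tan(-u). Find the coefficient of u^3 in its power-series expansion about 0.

-11/24

Expand each factor separately, then convolve coefficients.
F(0) = 0
F′(0) = -1
F′′(0) = 0
F′′′(0) = -11/4
So c_3 = F′′′(0)/3! = -11/24.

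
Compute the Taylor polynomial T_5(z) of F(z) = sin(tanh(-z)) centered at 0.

Plug the Maclaurin series of the inner function into that of the outer and collect terms.
[z^0] = 0;  [z^1] = -1;  [z^2] = 0;  [z^3] = 1/2;  [z^4] = 0;  [z^5] = -37/120.

-37*z^5/120 + z^3/2 - z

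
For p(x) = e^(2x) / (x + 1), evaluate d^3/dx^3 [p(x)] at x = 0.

Use 1/(1 - r) = Σ r^k on the denominator, then take the Cauchy product.
From the series, [x^3] p = 1/3; multiply by 3! = 6 to get 2.

2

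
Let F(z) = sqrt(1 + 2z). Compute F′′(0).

Use the known series and substitute for the argument.
The coefficient of z^2 in the expansion is -1/2, so F′′(0) = 2! * (-1/2) = -1.

-1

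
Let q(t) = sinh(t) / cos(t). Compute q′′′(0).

4

Divide the numerator series by the denominator series (power-series long division).
The coefficient of t^3 in the expansion is 2/3, so q′′′(0) = 3! * (2/3) = 4.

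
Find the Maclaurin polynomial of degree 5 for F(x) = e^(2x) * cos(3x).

61*x^5/60 - 119*x^4/24 - 23*x^3/3 - 5*x^2/2 + 2*x + 1

Multiply the two series term by term and collect like powers.
[x^0] = 1;  [x^1] = 2;  [x^2] = -5/2;  [x^3] = -23/3;  [x^4] = -119/24;  [x^5] = 61/60.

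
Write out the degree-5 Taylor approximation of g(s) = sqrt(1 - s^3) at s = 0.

1 - s^3/2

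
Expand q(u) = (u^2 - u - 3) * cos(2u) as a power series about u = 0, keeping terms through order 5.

-2*u^5/3 - 4*u^4 + 2*u^3 + 7*u^2 - u - 3

Shift and add copies of the series according to the polynomial's terms.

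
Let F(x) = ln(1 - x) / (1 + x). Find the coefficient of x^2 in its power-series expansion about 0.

1/2

Expand each factor separately, then convolve coefficients.
F(0) = 0
F′(0) = -1
F′′(0) = 1
So c_2 = F′′(0)/2! = 1/2.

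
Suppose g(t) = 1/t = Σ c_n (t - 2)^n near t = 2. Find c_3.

-1/16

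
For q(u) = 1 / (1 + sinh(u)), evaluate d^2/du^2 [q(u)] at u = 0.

Expand as Σ (-1)^k u^k with u equal to the inner function's series.
The coefficient of u^2 in the expansion is 1, so q′′(0) = 2! * (1) = 2.

2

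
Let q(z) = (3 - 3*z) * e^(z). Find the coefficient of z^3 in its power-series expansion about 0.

Multiply each power in the prefactor through the base expansion.
q(0) = 3
q′(0) = 0
q′′(0) = -3
q′′′(0) = -6
So c_3 = q′′′(0)/3! = -1.

-1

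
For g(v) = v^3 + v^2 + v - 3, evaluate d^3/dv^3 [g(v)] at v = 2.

Use the known series and substitute for the argument.
The coefficient of (v - 2)^3 in the expansion is 1, so g′′′(2) = 3! * (1) = 6.

6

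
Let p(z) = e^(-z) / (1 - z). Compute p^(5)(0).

44

Expand 1/(denominator) as a geometric series and multiply by the numerator's series.
The coefficient of z^5 in the expansion is 11/30, so p^(5)(0) = 5! * (11/30) = 44.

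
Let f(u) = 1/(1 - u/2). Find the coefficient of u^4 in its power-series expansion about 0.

f(0) = 1
f′(0) = 1/2
f′′(0) = 1/2
f′′′(0) = 3/4
f^(4)(0) = 3/2
Then c_k = f^(k)(0)/k! gives each Taylor coefficient.

1/16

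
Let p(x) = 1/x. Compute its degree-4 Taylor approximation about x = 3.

[(x - 3)^0] = 1/3;  [(x - 3)^1] = -1/9;  [(x - 3)^2] = 1/27;  [(x - 3)^3] = -1/81;  [(x - 3)^4] = 1/243.

(x - 3)^4/243 - (x - 3)^3/81 + (x - 3)^2/27 - (x - 3)/9 + 1/3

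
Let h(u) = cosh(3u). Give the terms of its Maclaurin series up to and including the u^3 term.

9*u^2/2 + 1

[u^0] = 1;  [u^1] = 0;  [u^2] = 9/2;  [u^3] = 0.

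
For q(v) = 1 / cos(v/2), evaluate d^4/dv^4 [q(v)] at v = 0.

5/16

Divide the numerator series by the denominator series (power-series long division).
From the series, [v^4] q = 5/384; multiply by 4! = 24 to get 5/16.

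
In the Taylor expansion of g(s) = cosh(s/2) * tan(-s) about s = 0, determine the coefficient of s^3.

-11/24

Multiply the two series term by term and collect like powers.
g(0) = 0
g′(0) = -1
g′′(0) = 0
g′′′(0) = -11/4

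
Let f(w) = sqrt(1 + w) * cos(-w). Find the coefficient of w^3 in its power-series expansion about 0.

Write out both Maclaurin series and multiply, keeping only the needed powers.
f(0) = 1
f′(0) = 1/2
f′′(0) = -5/4
f′′′(0) = -9/8
So c_3 = f′′′(0)/3! = -3/16.

-3/16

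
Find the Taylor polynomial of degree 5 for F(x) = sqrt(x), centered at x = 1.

Use the known series and substitute for the argument.
F(1) = 1
F′(1) = 1/2
F′′(1) = -1/4
F′′′(1) = 3/8
F^(4)(1) = -15/16
F^(5)(1) = 105/32

7*(x - 1)^5/256 - 5*(x - 1)^4/128 + (x - 1)^3/16 - (x - 1)^2/8 + (x - 1)/2 + 1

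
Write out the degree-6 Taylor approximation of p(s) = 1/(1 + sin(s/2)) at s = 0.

17*s^6/2880 - 61*s^5/3840 + s^4/24 - 5*s^3/48 + s^2/4 - s/2 + 1

Plug the Maclaurin series of the inner function into that of the outer and collect terms.
[s^0] = 1;  [s^1] = -1/2;  [s^2] = 1/4;  [s^3] = -5/48;  [s^4] = 1/24;  [s^5] = -61/3840;  [s^6] = 17/2880.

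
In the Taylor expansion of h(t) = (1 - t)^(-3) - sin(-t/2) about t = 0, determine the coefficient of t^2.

6

Expand each term separately and add.
h(0) = 1
h′(0) = 7/2
h′′(0) = 12
Then c_k = h^(k)(0)/k! gives each Taylor coefficient.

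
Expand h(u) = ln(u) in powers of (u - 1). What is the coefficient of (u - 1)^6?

Use the known series and substitute for the argument.
h(1) = 0
h′(1) = 1
h′′(1) = -1
h′′′(1) = 2
h^(4)(1) = -6
h^(5)(1) = 24
h^(6)(1) = -120
Dividing each by k! gives the coefficients c_0, ..., c_6.

-1/6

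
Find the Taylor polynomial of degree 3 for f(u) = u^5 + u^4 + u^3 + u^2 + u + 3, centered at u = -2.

Apply the Taylor formula c_k = f^(k)(a)/k!.
[(u + 2)^0] = -19;  [(u + 2)^1] = 57;  [(u + 2)^2] = -61;  [(u + 2)^3] = 33.

33*(u + 2)^3 - 61*(u + 2)^2 + 57*(u + 2) - 19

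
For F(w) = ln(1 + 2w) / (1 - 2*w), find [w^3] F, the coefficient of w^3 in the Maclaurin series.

20/3

Use 1/(1 - r) = Σ r^k on the denominator, then take the Cauchy product.
F(0) = 0
F′(0) = 2
F′′(0) = 4
F′′′(0) = 40
So c_3 = F′′′(0)/3! = 20/3.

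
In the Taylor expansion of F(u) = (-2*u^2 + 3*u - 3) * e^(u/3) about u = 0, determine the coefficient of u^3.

Multiply each power in the prefactor through the base expansion.
F(0) = -3
F′(0) = 2
F′′(0) = -7/3
F′′′(0) = -28/9
The Taylor polynomial is Σ F^(k)(0)/k! · u^k.

-14/27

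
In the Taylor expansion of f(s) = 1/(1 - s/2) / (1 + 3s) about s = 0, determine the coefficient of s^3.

Multiply the two series term by term and collect like powers.
f(0) = 1
f′(0) = -5/2
f′′(0) = 31/2
f′′′(0) = -555/4

-185/8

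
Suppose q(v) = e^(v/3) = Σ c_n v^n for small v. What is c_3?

q(0) = 1
q′(0) = 1/3
q′′(0) = 1/9
q′′′(0) = 1/27
So c_3 = q′′′(0)/3! = 1/162.

1/162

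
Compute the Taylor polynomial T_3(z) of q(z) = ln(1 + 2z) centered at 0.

8*z^3/3 - 2*z^2 + 2*z

q(0) = 0
q′(0) = 2
q′′(0) = -4
q′′′(0) = 16
The Taylor polynomial is Σ q^(k)(0)/k! · z^k.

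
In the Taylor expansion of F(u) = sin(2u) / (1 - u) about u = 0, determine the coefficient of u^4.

2/3

Multiply the numerator's expansion by the denominator's geometric series.
[u^0] = 0;  [u^1] = 2;  [u^2] = 2;  [u^3] = 2/3;  [u^4] = 2/3.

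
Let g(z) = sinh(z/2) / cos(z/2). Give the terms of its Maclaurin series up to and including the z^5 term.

3*z^5/320 + z^3/12 + z/2

Invert the denominator's series and multiply.
g(0) = 0
g′(0) = 1/2
g′′(0) = 0
g′′′(0) = 1/2
g^(4)(0) = 0
g^(5)(0) = 9/8
Dividing each by k! gives the coefficients c_0, ..., c_5.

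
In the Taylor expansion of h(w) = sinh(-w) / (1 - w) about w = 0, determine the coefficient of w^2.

Take the Cauchy product of the two expansions.
[w^0] = 0;  [w^1] = -1;  [w^2] = -1.

-1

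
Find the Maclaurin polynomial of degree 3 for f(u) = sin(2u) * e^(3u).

23*u^3/3 + 6*u^2 + 2*u

Take the Cauchy product of the two expansions.
[u^0] = 0;  [u^1] = 2;  [u^2] = 6;  [u^3] = 23/3.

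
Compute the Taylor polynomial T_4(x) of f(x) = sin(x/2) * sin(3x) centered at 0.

Expand each factor separately, then convolve coefficients.
f(0) = 0
f′(0) = 0
f′′(0) = 3
f′′′(0) = 0
f^(4)(0) = -111/2

-37*x^4/16 + 3*x^2/2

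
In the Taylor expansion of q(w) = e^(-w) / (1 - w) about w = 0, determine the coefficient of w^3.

1/3

Write out both Maclaurin series and multiply, keeping only the needed powers.
[w^0] = 1;  [w^1] = 0;  [w^2] = 1/2;  [w^3] = 1/3.
So c_3 = q′′′(0)/3! = 1/3.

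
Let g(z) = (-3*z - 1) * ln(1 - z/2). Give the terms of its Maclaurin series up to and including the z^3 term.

5*z^3/12 + 13*z^2/8 + z/2

Shift and add copies of the series according to the polynomial's terms.
g(0) = 0
g′(0) = 1/2
g′′(0) = 13/4
g′′′(0) = 5/2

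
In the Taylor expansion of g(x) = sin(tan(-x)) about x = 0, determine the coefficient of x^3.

-1/6

Compose series: expand the inner function first, then feed it into the outer expansion.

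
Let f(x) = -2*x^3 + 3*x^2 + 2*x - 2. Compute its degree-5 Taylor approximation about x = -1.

-2*(x + 1)^3 + 9*(x + 1)^2 - 10*(x + 1) + 1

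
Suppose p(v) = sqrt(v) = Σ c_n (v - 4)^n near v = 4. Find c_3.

c_3 = p′′′(4)/3! = 1/512.

1/512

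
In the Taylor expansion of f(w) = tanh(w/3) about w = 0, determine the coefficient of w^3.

-1/81

c_3 = f′′′(0)/3! = -1/81.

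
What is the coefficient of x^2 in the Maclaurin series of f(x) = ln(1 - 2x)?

-2

f(0) = 0
f′(0) = -2
f′′(0) = -4
Then c_k = f^(k)(0)/k! gives each Taylor coefficient.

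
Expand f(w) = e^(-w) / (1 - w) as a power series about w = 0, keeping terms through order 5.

Expand each factor separately, then convolve coefficients.
[w^0] = 1;  [w^1] = 0;  [w^2] = 1/2;  [w^3] = 1/3;  [w^4] = 3/8;  [w^5] = 11/30.

11*w^5/30 + 3*w^4/8 + w^3/3 + w^2/2 + 1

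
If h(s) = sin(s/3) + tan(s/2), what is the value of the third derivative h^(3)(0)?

Expand each term separately and add.
The coefficient of s^3 in the expansion is 23/648, so h′′′(0) = 3! * (23/648) = 23/108.

23/108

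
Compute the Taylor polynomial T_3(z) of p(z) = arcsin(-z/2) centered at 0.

-z^3/48 - z/2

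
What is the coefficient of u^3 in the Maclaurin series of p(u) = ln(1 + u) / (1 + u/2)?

5/6

Multiply the two series term by term and collect like powers.
[u^0] = 0;  [u^1] = 1;  [u^2] = -1;  [u^3] = 5/6.
So c_3 = p′′′(0)/3! = 5/6.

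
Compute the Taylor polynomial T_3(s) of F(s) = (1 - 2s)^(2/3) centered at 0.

Apply the Taylor formula c_k = f^(k)(a)/k!.
F(0) = 1
F′(0) = -4/3
F′′(0) = -8/9
F′′′(0) = -64/27

-32*s^3/81 - 4*s^2/9 - 4*s/3 + 1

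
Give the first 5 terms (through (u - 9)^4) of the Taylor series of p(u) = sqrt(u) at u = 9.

-5*(u - 9)^4/279936 + (u - 9)^3/3888 - (u - 9)^2/216 + (u - 9)/6 + 3

p(9) = 3
p′(9) = 1/6
p′′(9) = -1/108
p′′′(9) = 1/648
p^(4)(9) = -5/11664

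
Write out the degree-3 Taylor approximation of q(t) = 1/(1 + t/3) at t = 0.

q(0) = 1
q′(0) = -1/3
q′′(0) = 2/9
q′′′(0) = -2/9
Then c_k = q^(k)(0)/k! gives each Taylor coefficient.

-t^3/27 + t^2/9 - t/3 + 1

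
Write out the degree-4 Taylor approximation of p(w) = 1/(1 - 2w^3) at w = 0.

2*w^3 + 1

Use the known series and substitute for the argument.
p(0) = 1
p′(0) = 0
p′′(0) = 0
p′′′(0) = 12
p^(4)(0) = 0
The Taylor polynomial is Σ p^(k)(0)/k! · w^k.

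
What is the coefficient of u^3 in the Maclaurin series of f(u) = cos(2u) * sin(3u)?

-21/2

Multiply the two series term by term and collect like powers.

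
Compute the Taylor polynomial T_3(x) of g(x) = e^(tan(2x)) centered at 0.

Compose series: expand the inner function first, then feed it into the outer expansion.
[x^0] = 1;  [x^1] = 2;  [x^2] = 2;  [x^3] = 4.

4*x^3 + 2*x^2 + 2*x + 1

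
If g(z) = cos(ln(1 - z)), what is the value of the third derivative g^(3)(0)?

-3

Plug the Maclaurin series of the inner function into that of the outer and collect terms.
The coefficient of z^3 in the expansion is -1/2, so g′′′(0) = 3! * (-1/2) = -3.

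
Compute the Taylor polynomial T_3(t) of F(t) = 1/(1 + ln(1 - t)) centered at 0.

Compose series: expand the inner function first, then feed it into the outer expansion.
F(0) = 1
F′(0) = 1
F′′(0) = 3
F′′′(0) = 14
The Taylor polynomial is Σ F^(k)(0)/k! · t^k.

7*t^3/3 + 3*t^2/2 + t + 1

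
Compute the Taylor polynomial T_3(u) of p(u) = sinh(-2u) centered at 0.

-4*u^3/3 - 2*u

Use the known series and substitute for the argument.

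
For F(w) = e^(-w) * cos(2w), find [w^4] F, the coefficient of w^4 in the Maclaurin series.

Multiply the two series term by term and collect like powers.

-7/24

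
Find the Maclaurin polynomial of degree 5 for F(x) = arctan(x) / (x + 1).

13*x^5/15 - 2*x^4/3 + 2*x^3/3 - x^2 + x

Use 1/(1 - r) = Σ r^k on the denominator, then take the Cauchy product.
F(0) = 0
F′(0) = 1
F′′(0) = -2
F′′′(0) = 4
F^(4)(0) = -16
F^(5)(0) = 104
Dividing each by k! gives the coefficients c_0, ..., c_5.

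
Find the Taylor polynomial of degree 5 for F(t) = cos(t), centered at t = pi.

-(t - pi)^4/24 + (t - pi)^2/2 - 1

F(pi) = -1
F′(pi) = 0
F′′(pi) = 1
F′′′(pi) = 0
F^(4)(pi) = -1
F^(5)(pi) = 0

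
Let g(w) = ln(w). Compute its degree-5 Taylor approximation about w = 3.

Use the known series and substitute for the argument.
g(3) = ln(3)
g′(3) = 1/3
g′′(3) = -1/9
g′′′(3) = 2/27
g^(4)(3) = -2/27
g^(5)(3) = 8/81
Then c_k = g^(k)(3)/k! gives each Taylor coefficient.

(w - 3)^5/1215 - (w - 3)^4/324 + (w - 3)^3/81 - (w - 3)^2/18 + (w - 3)/3 + ln(3)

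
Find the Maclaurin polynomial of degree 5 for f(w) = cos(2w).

2*w^4/3 - 2*w^2 + 1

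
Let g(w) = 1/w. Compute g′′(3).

Compute the successive derivatives at the expansion point and divide by k!.
The coefficient of (w - 3)^2 in the expansion is 1/27, so g′′(3) = 2! * (1/27) = 2/27.

2/27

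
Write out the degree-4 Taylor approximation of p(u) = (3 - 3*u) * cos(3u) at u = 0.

81*u^4/8 + 27*u^3/2 - 27*u^2/2 - 3*u + 3

Distribute the polynomial across the series and collect like powers.
[u^0] = 3;  [u^1] = -3;  [u^2] = -27/2;  [u^3] = 27/2;  [u^4] = 81/8.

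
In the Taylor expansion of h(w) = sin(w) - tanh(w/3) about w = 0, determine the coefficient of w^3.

-25/162

Expand each term separately and add.
h(0) = 0
h′(0) = 2/3
h′′(0) = 0
h′′′(0) = -25/27
So c_3 = h′′′(0)/3! = -25/162.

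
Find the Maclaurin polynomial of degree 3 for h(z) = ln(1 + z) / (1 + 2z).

Multiply the two series term by term and collect like powers.
[z^0] = 0;  [z^1] = 1;  [z^2] = -5/2;  [z^3] = 16/3.

16*z^3/3 - 5*z^2/2 + z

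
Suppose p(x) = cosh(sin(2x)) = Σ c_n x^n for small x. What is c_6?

-4/15

Let u equal the inner series; expand the outer function in u and truncate.
[x^0] = 1;  [x^1] = 0;  [x^2] = 2;  [x^3] = 0;  [x^4] = -2;  [x^5] = 0;  [x^6] = -4/15.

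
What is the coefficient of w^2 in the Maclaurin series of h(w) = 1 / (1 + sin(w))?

1

Use the geometric series for the reciprocal, then substitute.
h(0) = 1
h′(0) = -1
h′′(0) = 2
Dividing each by k! gives the coefficients c_0, ..., c_2.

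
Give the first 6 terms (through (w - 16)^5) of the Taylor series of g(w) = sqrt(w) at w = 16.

g(16) = 4
g′(16) = 1/8
g′′(16) = -1/256
g′′′(16) = 3/8192
g^(4)(16) = -15/262144
g^(5)(16) = 105/8388608
The Taylor polynomial is Σ g^(k)(16)/k! · (w - 16)^k.

7*(w - 16)^5/67108864 - 5*(w - 16)^4/2097152 + (w - 16)^3/16384 - (w - 16)^2/512 + (w - 16)/8 + 4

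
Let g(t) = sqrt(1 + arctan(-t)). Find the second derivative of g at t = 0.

Compose series: expand the inner function first, then feed it into the outer expansion.
The coefficient of t^2 in the expansion is -1/8, so g′′(0) = 2! * (-1/8) = -1/4.

-1/4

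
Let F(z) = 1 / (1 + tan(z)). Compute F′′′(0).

-8

Use the geometric series for the reciprocal, then substitute.
From the series, [z^3] F = -4/3; multiply by 3! = 6 to get -8.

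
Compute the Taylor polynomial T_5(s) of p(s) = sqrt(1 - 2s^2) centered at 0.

Differentiate repeatedly and evaluate at the center.

-s^4/2 - s^2 + 1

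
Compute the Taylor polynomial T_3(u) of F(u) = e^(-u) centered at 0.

F(0) = 1
F′(0) = -1
F′′(0) = 1
F′′′(0) = -1

-u^3/6 + u^2/2 - u + 1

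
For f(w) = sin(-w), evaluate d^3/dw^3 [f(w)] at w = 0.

Apply the Taylor formula c_k = f^(k)(a)/k!.
The coefficient of w^3 in the expansion is 1/6, so f′′′(0) = 3! * (1/6) = 1.

1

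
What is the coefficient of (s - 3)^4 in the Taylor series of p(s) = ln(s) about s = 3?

-1/324

Apply the Taylor formula c_k = f^(k)(a)/k!.
p(3) = ln(3)
p′(3) = 1/3
p′′(3) = -1/9
p′′′(3) = 2/27
p^(4)(3) = -2/27
The Taylor polynomial is Σ p^(k)(3)/k! · (s - 3)^k.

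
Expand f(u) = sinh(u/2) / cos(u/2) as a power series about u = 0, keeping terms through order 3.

Divide the numerator series by the denominator series (power-series long division).
f(0) = 0
f′(0) = 1/2
f′′(0) = 0
f′′′(0) = 1/2

u^3/12 + u/2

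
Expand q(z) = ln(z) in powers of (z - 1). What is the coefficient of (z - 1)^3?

1/3

Apply the Taylor formula c_k = f^(k)(a)/k!.
[(z - 1)^0] = 0;  [(z - 1)^1] = 1;  [(z - 1)^2] = -1/2;  [(z - 1)^3] = 1/3.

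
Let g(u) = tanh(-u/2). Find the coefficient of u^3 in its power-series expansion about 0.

1/24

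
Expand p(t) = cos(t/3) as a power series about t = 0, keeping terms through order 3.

1 - t^2/18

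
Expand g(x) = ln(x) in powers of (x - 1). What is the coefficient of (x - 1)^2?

Differentiate repeatedly and evaluate at the center.

-1/2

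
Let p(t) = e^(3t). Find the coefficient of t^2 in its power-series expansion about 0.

9/2

Compute the successive derivatives at the expansion point and divide by k!.
p(0) = 1
p′(0) = 3
p′′(0) = 9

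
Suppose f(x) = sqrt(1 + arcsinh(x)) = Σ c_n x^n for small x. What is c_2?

Substitute the inner expansion into the outer series and collect powers.
f(0) = 1
f′(0) = 1/2
f′′(0) = -1/4

-1/8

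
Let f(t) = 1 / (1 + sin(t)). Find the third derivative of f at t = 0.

-5

Use the geometric series for the reciprocal, then substitute.
From the series, [t^3] f = -5/6; multiply by 3! = 6 to get -5.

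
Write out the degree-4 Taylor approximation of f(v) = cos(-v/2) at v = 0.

f(0) = 1
f′(0) = 0
f′′(0) = -1/4
f′′′(0) = 0
f^(4)(0) = 1/16
Then c_k = f^(k)(0)/k! gives each Taylor coefficient.

v^4/384 - v^2/8 + 1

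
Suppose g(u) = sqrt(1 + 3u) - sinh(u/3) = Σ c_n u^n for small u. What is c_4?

-405/128

Combine the two series term by term.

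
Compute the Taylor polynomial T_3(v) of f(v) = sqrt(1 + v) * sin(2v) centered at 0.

Write out both Maclaurin series and multiply, keeping only the needed powers.
[v^0] = 0;  [v^1] = 2;  [v^2] = 1;  [v^3] = -19/12.

-19*v^3/12 + v^2 + 2*v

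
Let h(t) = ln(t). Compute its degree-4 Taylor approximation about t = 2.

h(2) = ln(2)
h′(2) = 1/2
h′′(2) = -1/4
h′′′(2) = 1/4
h^(4)(2) = -3/8

-(t - 2)^4/64 + (t - 2)^3/24 - (t - 2)^2/8 + (t - 2)/2 + ln(2)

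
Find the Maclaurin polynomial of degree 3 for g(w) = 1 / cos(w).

Invert the denominator's series and multiply.
g(0) = 1
g′(0) = 0
g′′(0) = 1
g′′′(0) = 0

w^2/2 + 1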